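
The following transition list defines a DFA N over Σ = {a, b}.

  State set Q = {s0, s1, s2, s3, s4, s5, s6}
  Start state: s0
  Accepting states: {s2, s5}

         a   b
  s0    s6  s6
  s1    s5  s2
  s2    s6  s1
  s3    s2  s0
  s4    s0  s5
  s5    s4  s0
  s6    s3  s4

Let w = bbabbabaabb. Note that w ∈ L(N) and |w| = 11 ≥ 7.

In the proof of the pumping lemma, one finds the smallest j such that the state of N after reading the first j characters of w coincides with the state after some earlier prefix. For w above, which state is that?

State sequence: s0 -b-> s6 -b-> s4 -a-> s0 -b-> s6 -b-> s4 -a-> s0 -b-> s6 -a-> s3 -a-> s2 -b-> s1 -b-> s2
First repeat at step 3: s0 was already visited.

The earliest repeat is at step j = 3: N is in s0, which it already visited at step i = 0.
Pumping length from the standard proof: p = 7 (the number of states). The repeated state found above gives |xy| = j ≤ 7 and |y| = j − i ≥ 1.

s0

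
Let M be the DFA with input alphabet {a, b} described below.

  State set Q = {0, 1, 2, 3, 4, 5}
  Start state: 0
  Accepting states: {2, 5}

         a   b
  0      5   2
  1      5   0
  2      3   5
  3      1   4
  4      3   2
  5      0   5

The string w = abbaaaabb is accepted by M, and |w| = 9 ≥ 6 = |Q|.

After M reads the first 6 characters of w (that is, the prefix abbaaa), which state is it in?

Run of M on the first 6 characters of w = a b b a a a:
  step 0: 0  (start)
  step 1: 5  (read a: 0→5)
  step 2: 5  (read b: 5→5)
  step 3: 5  (read b: 5→5)
  step 4: 0  (read a: 5→0)
  step 5: 5  (read a: 0→5)
  step 6: 0  (read a: 5→0)

After reading 6 characters, M is in state 0.
(This kind of state-tracing is the core of the pumping-lemma construction: with 6 states, pigeonhole forces a repeat within the first 6 steps.)

0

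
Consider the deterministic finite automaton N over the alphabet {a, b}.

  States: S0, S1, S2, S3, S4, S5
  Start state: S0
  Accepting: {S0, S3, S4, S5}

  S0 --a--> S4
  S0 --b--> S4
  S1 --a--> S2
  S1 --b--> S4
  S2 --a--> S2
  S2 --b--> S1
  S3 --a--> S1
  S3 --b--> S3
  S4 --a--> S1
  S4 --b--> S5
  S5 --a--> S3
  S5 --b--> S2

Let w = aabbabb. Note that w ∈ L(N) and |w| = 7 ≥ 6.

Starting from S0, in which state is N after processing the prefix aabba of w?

S3

State sequence: S0 -a-> S4 -a-> S1 -b-> S4 -b-> S5 -a-> S3

After reading 5 characters, N is in state S3.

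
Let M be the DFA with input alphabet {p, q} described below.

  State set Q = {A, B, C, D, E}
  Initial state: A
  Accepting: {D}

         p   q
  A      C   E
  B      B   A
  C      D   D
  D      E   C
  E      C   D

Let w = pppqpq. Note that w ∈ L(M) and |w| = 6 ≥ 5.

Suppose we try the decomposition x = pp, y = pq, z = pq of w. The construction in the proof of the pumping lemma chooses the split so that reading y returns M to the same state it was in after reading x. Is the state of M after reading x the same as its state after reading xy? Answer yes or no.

Run of M on the first 4 characters of w = p p p q:
  step 0: A  (start)
  step 1: C  (read p: A→C)
  step 2: D  (read p: C→D)
  step 3: E  (read p: D→E)
  step 4: D  (read q: E→D)

After x (step 2): D. After xy (step 4): D.
They match, so y = pq drives M around a cycle from D back to itself; pumping y any number of times keeps M in D before reading z, and xyⁱz ∈ L(M) for every i ≥ 0.

yes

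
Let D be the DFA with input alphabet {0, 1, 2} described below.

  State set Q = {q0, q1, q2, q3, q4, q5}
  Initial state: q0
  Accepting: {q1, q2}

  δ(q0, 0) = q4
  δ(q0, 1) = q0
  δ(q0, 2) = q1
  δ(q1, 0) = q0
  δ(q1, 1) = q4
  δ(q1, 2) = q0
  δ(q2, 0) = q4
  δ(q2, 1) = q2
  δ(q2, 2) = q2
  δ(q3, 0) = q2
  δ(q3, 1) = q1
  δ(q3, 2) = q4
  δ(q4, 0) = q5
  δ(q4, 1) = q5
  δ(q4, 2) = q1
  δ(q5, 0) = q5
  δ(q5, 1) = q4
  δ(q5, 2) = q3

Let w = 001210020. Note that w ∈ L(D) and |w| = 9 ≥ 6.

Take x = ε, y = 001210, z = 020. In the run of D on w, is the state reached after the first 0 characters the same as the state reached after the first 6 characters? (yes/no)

State sequence: q0 -0-> q4 -0-> q5 -1-> q4 -2-> q1 -1-> q4 -0-> q5

After x (step 0): q0. After xy (step 6): q5.
They differ (q0 ≠ q5), so y is not a cycle from the state after x; this split is not the one the pumping-lemma construction produces, and pumping y need not keep the string in L(D).

no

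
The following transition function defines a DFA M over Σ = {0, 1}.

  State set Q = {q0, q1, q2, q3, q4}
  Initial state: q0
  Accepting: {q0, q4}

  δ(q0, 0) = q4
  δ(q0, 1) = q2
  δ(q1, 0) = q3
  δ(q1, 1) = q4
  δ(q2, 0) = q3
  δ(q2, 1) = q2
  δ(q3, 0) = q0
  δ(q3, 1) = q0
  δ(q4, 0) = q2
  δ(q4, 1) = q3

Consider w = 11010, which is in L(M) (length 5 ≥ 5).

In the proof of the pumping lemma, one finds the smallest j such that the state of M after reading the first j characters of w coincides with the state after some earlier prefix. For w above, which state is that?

q2

Run of M on w = 1 1 0 1 0:
  step 0: q0  (start)
  step 1: q2  (read 1: q0→q2)
  step 2: q2  (read 1: q2→q2)   ← first repeat (q2 seen earlier)
  step 3: q3  (read 0: q2→q3)
  step 4: q0  (read 1: q3→q0)
  step 5: q4  (read 0: q0→q4)

The earliest repeat is at step j = 2: M is in q2, which it already visited at step i = 1.
With |Q| = 5, pigeonhole forces a state repeat no later than step 5; the substring read between the first and second visits to that state can be pumped.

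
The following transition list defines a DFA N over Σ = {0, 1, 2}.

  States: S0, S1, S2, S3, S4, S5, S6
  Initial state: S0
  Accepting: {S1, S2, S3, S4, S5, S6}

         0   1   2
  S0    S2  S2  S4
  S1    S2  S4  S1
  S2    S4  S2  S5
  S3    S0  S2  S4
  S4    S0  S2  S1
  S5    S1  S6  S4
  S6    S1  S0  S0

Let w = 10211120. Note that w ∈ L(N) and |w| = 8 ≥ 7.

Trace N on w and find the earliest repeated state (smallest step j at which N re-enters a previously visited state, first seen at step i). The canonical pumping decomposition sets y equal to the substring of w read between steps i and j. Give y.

Run of N on w = 1 0 2 1 1 1 2 0:
  step 0: S0  (start)
  step 1: S2  (read 1: S0→S2)
  step 2: S4  (read 0: S2→S4)
  step 3: S1  (read 2: S4→S1)
  step 4: S4  (read 1: S1→S4)   ← first repeat (S4 seen earlier)
  step 5: S2  (read 1: S4→S2)
  step 6: S2  (read 1: S2→S2)
  step 7: S5  (read 2: S2→S5)
  step 8: S1  (read 0: S5→S1)

So i = 2, j = 4, giving x = w[0:2] = 10, y = w[2:4] = 21, z = w[4:8] = 1120.
Check: |xy| = 4 ≤ 7 and |y| = 2 ≥ 1. Reading y takes N from S4 back to S4, so every xyⁱz is accepted.
The DFA has 7 states, so the proof of the pumping lemma guarantees a repeated state among the first 7+1 visited; the segment between the two visits is the pumpable y.

21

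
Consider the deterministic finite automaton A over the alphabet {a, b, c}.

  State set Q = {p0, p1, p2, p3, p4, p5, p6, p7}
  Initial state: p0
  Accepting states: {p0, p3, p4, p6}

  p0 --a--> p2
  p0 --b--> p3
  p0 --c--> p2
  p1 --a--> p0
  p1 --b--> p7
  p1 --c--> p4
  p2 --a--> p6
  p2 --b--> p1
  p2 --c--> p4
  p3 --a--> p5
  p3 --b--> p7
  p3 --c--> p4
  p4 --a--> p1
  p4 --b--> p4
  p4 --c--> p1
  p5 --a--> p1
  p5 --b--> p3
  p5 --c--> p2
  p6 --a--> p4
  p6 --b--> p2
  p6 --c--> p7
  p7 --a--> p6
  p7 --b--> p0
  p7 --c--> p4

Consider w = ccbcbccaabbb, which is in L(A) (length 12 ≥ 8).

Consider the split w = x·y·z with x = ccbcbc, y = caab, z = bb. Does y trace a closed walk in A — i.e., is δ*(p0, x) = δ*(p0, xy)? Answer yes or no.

State sequence: p0 -c-> p2 -c-> p4 -b-> p4 -c-> p1 -b-> p7 -c-> p4 -c-> p1 -a-> p0 -a-> p2 -b-> p1

After x (step 6): p4. After xy (step 10): p1.
They differ (p4 ≠ p1), so y is not a cycle from the state after x; this split is not the one the pumping-lemma construction produces, and pumping y need not keep the string in L(A).

no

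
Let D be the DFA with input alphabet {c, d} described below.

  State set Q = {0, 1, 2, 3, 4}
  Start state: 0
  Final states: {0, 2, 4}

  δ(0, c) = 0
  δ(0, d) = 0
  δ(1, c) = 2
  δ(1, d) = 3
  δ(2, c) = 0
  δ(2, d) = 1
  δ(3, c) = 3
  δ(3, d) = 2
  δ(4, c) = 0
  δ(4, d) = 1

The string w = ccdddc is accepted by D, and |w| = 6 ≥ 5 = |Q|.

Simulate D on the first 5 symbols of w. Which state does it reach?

0

Run of D on the first 5 characters of w = c c d d d:
  step 0: 0  (start)
  step 1: 0  (read c: 0→0)
  step 2: 0  (read c: 0→0)
  step 3: 0  (read d: 0→0)
  step 4: 0  (read d: 0→0)
  step 5: 0  (read d: 0→0)

After reading 5 characters, D is in state 0.
(This kind of state-tracing is the core of the pumping-lemma construction: with 5 states, pigeonhole forces a repeat within the first 5 steps.)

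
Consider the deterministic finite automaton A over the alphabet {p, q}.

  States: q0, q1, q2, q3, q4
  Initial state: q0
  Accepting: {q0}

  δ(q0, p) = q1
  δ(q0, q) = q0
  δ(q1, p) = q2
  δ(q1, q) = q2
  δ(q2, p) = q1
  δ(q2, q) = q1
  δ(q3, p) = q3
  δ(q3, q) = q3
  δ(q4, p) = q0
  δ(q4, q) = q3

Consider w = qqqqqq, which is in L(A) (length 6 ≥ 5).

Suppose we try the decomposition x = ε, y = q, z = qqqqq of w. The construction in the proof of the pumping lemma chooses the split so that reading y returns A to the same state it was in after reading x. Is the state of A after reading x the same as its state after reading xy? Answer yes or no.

Run of A on the first 1 characters of w = q:
  step 0: q0  (start)
  step 1: q0  (read q: q0→q0)

After x (step 0): q0. After xy (step 1): q0.
They match, so y = q drives A around a cycle from q0 back to itself; pumping y any number of times keeps A in q0 before reading z, and xyⁱz ∈ L(A) for every i ≥ 0.

yes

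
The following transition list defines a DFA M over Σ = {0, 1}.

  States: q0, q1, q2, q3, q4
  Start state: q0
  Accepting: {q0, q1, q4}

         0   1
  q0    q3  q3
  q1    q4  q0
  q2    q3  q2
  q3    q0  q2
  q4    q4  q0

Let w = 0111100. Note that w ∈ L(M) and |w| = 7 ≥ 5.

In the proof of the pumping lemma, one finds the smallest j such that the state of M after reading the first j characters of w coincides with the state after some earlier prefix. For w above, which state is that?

State sequence: q0 -0-> q3 -1-> q2 -1-> q2 -1-> q2 -1-> q2 -0-> q3 -0-> q0
First repeat at step 3: q2 was already visited.

The earliest repeat is at step j = 3: M is in q2, which it already visited at step i = 2.

q2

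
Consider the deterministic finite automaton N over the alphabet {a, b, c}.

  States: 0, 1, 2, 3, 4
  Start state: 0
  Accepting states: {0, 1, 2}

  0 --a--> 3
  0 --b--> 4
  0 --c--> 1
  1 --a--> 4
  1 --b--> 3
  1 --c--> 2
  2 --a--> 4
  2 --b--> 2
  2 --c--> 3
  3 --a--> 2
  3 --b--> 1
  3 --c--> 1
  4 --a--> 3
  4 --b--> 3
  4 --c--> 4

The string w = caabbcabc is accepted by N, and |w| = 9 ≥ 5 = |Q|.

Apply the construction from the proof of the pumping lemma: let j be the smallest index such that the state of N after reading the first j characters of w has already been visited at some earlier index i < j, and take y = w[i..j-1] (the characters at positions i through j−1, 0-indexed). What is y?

State sequence: 0 -c-> 1 -a-> 4 -a-> 3 -b-> 1 -b-> 3 -c-> 1 -a-> 4 -b-> 3 -c-> 1
First repeat at step 4: 1 was already visited.

So i = 1, j = 4, giving x = w[0:1] = c, y = w[1:4] = aab, z = w[4:9] = bcabc.
Check: |xy| = 4 ≤ 5 and |y| = 3 ≥ 1. Reading y takes N from 1 back to 1, so every xyⁱz is accepted.

aab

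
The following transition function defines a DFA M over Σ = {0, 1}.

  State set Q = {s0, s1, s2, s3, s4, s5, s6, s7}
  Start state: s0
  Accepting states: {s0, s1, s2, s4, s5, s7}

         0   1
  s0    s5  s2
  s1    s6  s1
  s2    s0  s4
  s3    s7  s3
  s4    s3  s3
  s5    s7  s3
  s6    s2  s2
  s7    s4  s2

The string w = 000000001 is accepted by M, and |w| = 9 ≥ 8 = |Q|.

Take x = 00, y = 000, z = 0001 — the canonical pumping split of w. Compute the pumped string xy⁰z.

000001

xy⁰z = xz = 00·0001 = 000001.
Reading y = 000 takes M from s7 back to s7, so after x the machine is still in s7, and z then leads to the accepting state s2. Hence 000001 ∈ L(M).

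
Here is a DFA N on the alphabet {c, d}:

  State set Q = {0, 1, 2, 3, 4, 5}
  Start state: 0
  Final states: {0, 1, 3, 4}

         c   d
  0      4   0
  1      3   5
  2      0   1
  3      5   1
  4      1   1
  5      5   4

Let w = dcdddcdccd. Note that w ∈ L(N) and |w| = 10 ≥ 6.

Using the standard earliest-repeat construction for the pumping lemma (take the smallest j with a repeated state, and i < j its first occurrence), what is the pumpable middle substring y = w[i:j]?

d

Run of N on w = d c d d d c d c c d:
  step 0: 0  (start)
  step 1: 0  (read d: 0→0)   ← first repeat (0 seen earlier)
  step 2: 4  (read c: 0→4)
  step 3: 1  (read d: 4→1)
  step 4: 5  (read d: 1→5)
  step 5: 4  (read d: 5→4)
  step 6: 1  (read c: 4→1)
  step 7: 5  (read d: 1→5)
  step 8: 5  (read c: 5→5)
  step 9: 5  (read c: 5→5)
  step 10: 4  (read d: 5→4)

So i = 0, j = 1, giving x = w[0:0] = ε, y = w[0:1] = d, z = w[1:10] = cdddcdccd.
Check: |xy| = 1 ≤ 6 and |y| = 1 ≥ 1. Reading y takes N from 0 back to 0, so every xyⁱz is accepted.
Since N has 6 states, any run of length ≥ 6 visits 6+1 states, so by pigeonhole some state repeats within the first 6 steps — that repeat gives the pumpable loop.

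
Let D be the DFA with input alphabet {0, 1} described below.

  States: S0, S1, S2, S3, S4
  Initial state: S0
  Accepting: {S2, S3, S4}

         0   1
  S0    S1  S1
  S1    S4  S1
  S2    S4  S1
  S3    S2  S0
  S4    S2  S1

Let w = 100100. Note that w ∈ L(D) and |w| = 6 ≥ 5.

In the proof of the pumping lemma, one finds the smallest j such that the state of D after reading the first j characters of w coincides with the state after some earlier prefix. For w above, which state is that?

Run of D on w = 1 0 0 1 0 0:
  step 0: S0  (start)
  step 1: S1  (read 1: S0→S1)
  step 2: S4  (read 0: S1→S4)
  step 3: S2  (read 0: S4→S2)
  step 4: S1  (read 1: S2→S1)   ← first repeat (S1 seen earlier)
  step 5: S4  (read 0: S1→S4)
  step 6: S2  (read 0: S4→S2)

The earliest repeat is at step j = 4: D is in S1, which it already visited at step i = 1.

S1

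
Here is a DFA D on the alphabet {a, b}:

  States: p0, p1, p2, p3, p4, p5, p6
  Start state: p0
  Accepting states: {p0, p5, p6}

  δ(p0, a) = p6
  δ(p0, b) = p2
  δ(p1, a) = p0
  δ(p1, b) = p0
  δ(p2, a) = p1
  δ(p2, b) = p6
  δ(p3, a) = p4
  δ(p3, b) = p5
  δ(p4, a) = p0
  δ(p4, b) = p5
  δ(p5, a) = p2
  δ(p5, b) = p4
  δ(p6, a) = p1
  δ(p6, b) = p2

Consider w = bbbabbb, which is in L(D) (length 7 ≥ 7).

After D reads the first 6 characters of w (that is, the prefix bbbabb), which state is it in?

State sequence: p0 -b-> p2 -b-> p6 -b-> p2 -a-> p1 -b-> p0 -b-> p2

After reading 6 characters, D is in state p2.

p2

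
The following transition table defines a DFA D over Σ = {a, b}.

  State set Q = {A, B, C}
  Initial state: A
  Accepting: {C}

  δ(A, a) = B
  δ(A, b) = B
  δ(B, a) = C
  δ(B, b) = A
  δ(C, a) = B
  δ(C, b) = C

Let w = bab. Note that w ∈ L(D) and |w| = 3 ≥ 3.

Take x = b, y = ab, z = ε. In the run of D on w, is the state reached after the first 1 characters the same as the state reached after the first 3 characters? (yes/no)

no

Run of D on the first 3 characters of w = b a b:
  step 0: A  (start)
  step 1: B  (read b: A→B)
  step 2: C  (read a: B→C)
  step 3: C  (read b: C→C)

After x (step 1): B. After xy (step 3): C.
They differ (B ≠ C), so y is not a cycle from the state after x; this split is not the one the pumping-lemma construction produces, and pumping y need not keep the string in L(D).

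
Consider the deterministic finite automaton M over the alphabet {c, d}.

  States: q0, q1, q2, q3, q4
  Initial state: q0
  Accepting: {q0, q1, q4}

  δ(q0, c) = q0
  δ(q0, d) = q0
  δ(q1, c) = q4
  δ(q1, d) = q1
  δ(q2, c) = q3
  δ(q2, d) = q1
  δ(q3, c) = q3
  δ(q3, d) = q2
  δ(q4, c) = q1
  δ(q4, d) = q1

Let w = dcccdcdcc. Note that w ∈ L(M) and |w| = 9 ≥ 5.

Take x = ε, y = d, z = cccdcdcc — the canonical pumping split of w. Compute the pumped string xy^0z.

cccdcdcc

xy⁰z = xz = ε·cccdcdcc = cccdcdcc.
Reading y = d takes M from q0 back to q0, so after x the machine is still in q0, and z then leads to the accepting state q0. Hence cccdcdcc ∈ L(M).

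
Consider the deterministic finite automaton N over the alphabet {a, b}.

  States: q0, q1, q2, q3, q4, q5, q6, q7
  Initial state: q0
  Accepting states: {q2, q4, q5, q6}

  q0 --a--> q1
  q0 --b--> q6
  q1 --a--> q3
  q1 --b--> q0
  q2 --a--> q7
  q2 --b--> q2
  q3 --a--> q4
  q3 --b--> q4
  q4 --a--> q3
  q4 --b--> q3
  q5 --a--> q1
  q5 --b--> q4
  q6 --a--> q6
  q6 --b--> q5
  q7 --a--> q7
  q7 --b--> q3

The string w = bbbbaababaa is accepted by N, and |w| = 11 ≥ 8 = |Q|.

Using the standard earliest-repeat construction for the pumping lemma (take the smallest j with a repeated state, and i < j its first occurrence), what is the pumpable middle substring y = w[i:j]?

ba

Run of N on w = b b b b a a b a b a a:
  step 0: q0  (start)
  step 1: q6  (read b: q0→q6)
  step 2: q5  (read b: q6→q5)
  step 3: q4  (read b: q5→q4)
  step 4: q3  (read b: q4→q3)
  step 5: q4  (read a: q3→q4)   ← first repeat (q4 seen earlier)
  step 6: q3  (read a: q4→q3)
  step 7: q4  (read b: q3→q4)
  step 8: q3  (read a: q4→q3)
  step 9: q4  (read b: q3→q4)
  step 10: q3  (read a: q4→q3)
  step 11: q4  (read a: q3→q4)

So i = 3, j = 5, giving x = w[0:3] = bbb, y = w[3:5] = ba, z = w[5:11] = ababaa.
Check: |xy| = 5 ≤ 8 and |y| = 2 ≥ 1. Reading y takes N from q4 back to q4, so every xyⁱz is accepted.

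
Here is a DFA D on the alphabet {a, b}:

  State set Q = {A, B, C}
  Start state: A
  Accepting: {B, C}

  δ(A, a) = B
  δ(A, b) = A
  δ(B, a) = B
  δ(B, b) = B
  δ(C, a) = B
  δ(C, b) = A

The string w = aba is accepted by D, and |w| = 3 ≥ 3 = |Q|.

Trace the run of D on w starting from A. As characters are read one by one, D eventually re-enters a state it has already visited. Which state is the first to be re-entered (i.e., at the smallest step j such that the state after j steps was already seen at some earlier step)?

B

Run of D on w = a b a:
  step 0: A  (start)
  step 1: B  (read a: A→B)
  step 2: B  (read b: B→B)   ← first repeat (B seen earlier)
  step 3: B  (read a: B→B)

The earliest repeat is at step j = 2: D is in B, which it already visited at step i = 1.
With |Q| = 3, pigeonhole forces a state repeat no later than step 3; the substring read between the first and second visits to that state can be pumped.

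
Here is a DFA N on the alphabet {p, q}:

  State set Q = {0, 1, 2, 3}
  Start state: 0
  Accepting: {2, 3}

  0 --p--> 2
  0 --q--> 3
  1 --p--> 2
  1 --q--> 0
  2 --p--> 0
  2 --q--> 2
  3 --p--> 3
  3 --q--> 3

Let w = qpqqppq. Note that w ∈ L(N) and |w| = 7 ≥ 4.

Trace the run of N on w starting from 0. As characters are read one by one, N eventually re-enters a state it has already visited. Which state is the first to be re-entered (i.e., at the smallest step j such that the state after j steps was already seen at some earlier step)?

3

State sequence: 0 -q-> 3 -p-> 3 -q-> 3 -q-> 3 -p-> 3 -p-> 3 -q-> 3
First repeat at step 2: 3 was already visited.

The earliest repeat is at step j = 2: N is in 3, which it already visited at step i = 1.
Since N has 4 states, any run of length ≥ 4 visits 4+1 states, so by pigeonhole some state repeats within the first 4 steps — that repeat gives the pumpable loop.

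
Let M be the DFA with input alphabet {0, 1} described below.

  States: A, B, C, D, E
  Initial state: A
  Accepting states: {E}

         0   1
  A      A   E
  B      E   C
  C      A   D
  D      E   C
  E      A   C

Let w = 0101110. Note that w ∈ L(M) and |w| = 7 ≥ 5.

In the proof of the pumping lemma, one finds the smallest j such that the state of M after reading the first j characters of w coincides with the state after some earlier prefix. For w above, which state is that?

Run of M on w = 0 1 0 1 1 1 0:
  step 0: A  (start)
  step 1: A  (read 0: A→A)   ← first repeat (A seen earlier)
  step 2: E  (read 1: A→E)
  step 3: A  (read 0: E→A)
  step 4: E  (read 1: A→E)
  step 5: C  (read 1: E→C)
  step 6: D  (read 1: C→D)
  step 7: E  (read 0: D→E)

The earliest repeat is at step j = 1: M is in A, which it already visited at step i = 0.
Pumping length from the standard proof: p = 5 (the number of states). The repeated state found above gives |xy| = j ≤ 5 and |y| = j − i ≥ 1.

A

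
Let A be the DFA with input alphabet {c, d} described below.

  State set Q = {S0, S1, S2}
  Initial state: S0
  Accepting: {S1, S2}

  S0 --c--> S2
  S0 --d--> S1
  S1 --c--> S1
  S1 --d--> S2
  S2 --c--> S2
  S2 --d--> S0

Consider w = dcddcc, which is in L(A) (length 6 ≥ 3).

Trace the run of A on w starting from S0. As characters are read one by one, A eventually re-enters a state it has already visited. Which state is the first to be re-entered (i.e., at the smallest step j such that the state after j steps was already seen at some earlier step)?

State sequence: S0 -d-> S1 -c-> S1 -d-> S2 -d-> S0 -c-> S2 -c-> S2
First repeat at step 2: S1 was already visited.

The earliest repeat is at step j = 2: A is in S1, which it already visited at step i = 1.
With |Q| = 3, pigeonhole forces a state repeat no later than step 3; the substring read between the first and second visits to that state can be pumped.

S1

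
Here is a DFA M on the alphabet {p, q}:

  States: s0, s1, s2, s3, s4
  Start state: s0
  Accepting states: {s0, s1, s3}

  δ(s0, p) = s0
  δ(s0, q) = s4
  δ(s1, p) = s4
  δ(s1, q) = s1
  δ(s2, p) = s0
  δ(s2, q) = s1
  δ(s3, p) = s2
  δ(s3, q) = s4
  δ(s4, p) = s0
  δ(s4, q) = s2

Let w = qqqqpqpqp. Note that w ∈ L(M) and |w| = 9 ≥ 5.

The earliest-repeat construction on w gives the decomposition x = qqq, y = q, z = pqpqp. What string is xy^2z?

qqqqqpqpqp

xy^2z = qqq·q·q·pqpqp = qqqqqpqpqp.
Reading y = q takes M from s1 back to s1, so after x·y·y the machine is still in s1, and z then leads to the accepting state s0. Hence qqqqqpqpqp ∈ L(M).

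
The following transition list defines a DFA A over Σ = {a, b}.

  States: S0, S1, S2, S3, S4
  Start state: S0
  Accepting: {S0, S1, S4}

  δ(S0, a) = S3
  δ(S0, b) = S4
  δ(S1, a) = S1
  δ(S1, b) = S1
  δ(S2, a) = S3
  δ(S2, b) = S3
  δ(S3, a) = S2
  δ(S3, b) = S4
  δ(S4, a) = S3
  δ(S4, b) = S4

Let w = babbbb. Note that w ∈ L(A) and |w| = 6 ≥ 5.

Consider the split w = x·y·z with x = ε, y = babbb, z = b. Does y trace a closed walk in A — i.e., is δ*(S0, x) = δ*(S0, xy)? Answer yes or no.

Run of A on the first 5 characters of w = b a b b b:
  step 0: S0  (start)
  step 1: S4  (read b: S0→S4)
  step 2: S3  (read a: S4→S3)
  step 3: S4  (read b: S3→S4)
  step 4: S4  (read b: S4→S4)
  step 5: S4  (read b: S4→S4)

After x (step 0): S0. After xy (step 5): S4.
They differ (S0 ≠ S4), so y is not a cycle from the state after x; this split is not the one the pumping-lemma construction produces, and pumping y need not keep the string in L(A).

no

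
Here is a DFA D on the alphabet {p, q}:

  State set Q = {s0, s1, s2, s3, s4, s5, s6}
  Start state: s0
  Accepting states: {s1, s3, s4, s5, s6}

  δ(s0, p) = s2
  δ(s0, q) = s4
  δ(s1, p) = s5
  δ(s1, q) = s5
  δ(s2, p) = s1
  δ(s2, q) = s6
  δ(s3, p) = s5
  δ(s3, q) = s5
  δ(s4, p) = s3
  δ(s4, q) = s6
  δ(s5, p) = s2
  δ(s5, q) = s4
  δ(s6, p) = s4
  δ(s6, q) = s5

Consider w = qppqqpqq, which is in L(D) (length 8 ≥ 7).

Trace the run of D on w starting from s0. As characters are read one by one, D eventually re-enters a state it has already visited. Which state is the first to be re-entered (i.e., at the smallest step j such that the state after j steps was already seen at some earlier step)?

s4

State sequence: s0 -q-> s4 -p-> s3 -p-> s5 -q-> s4 -q-> s6 -p-> s4 -q-> s6 -q-> s5
First repeat at step 4: s4 was already visited.

The earliest repeat is at step j = 4: D is in s4, which it already visited at step i = 1.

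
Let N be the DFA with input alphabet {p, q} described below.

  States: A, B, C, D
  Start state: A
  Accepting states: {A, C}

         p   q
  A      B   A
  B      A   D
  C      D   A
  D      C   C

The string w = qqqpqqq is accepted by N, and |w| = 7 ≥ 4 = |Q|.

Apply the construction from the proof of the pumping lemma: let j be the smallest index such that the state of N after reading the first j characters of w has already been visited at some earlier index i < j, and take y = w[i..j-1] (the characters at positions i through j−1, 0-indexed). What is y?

q

Run of N on w = q q q p q q q:
  step 0: A  (start)
  step 1: A  (read q: A→A)   ← first repeat (A seen earlier)
  step 2: A  (read q: A→A)
  step 3: A  (read q: A→A)
  step 4: B  (read p: A→B)
  step 5: D  (read q: B→D)
  step 6: C  (read q: D→C)
  step 7: A  (read q: C→A)

So i = 0, j = 1, giving x = w[0:0] = ε, y = w[0:1] = q, z = w[1:7] = qqpqqq.
Check: |xy| = 1 ≤ 4 and |y| = 1 ≥ 1. Reading y takes N from A back to A, so every xyⁱz is accepted.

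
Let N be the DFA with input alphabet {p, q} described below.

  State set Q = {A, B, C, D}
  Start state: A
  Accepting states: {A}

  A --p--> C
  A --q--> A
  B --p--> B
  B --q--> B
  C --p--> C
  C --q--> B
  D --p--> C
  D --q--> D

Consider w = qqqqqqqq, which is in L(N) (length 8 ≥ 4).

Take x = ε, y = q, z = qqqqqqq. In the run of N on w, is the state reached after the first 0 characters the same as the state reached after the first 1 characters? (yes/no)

yes

Run of N on the first 1 characters of w = q:
  step 0: A  (start)
  step 1: A  (read q: A→A)

After x (step 0): A. After xy (step 1): A.
They match, so y = q drives N around a cycle from A back to itself; pumping y any number of times keeps N in A before reading z, and xyⁱz ∈ L(N) for every i ≥ 0.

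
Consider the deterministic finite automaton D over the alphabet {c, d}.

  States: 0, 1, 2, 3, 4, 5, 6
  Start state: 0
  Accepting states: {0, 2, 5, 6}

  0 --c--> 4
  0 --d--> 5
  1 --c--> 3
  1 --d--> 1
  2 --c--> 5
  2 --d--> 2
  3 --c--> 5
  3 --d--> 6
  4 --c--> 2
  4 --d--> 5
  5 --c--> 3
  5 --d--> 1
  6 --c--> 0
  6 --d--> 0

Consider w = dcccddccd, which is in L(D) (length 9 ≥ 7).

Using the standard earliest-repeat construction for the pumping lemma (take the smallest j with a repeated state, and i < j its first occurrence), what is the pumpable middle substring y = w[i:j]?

Run of D on w = d c c c d d c c d:
  step 0: 0  (start)
  step 1: 5  (read d: 0→5)
  step 2: 3  (read c: 5→3)
  step 3: 5  (read c: 3→5)   ← first repeat (5 seen earlier)
  step 4: 3  (read c: 5→3)
  step 5: 6  (read d: 3→6)
  step 6: 0  (read d: 6→0)
  step 7: 4  (read c: 0→4)
  step 8: 2  (read c: 4→2)
  step 9: 2  (read d: 2→2)

So i = 1, j = 3, giving x = w[0:1] = d, y = w[1:3] = cc, z = w[3:9] = cddccd.
Check: |xy| = 3 ≤ 7 and |y| = 2 ≥ 1. Reading y takes D from 5 back to 5, so every xyⁱz is accepted.

cc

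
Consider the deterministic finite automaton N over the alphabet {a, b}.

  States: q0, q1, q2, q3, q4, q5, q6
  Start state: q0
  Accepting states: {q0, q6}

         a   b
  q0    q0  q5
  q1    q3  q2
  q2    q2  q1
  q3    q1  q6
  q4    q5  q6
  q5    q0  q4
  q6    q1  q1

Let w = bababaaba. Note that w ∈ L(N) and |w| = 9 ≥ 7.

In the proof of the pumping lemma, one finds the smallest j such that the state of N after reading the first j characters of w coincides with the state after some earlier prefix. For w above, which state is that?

q0

Run of N on w = b a b a b a a b a:
  step 0: q0  (start)
  step 1: q5  (read b: q0→q5)
  step 2: q0  (read a: q5→q0)   ← first repeat (q0 seen earlier)
  step 3: q5  (read b: q0→q5)
  step 4: q0  (read a: q5→q0)
  step 5: q5  (read b: q0→q5)
  step 6: q0  (read a: q5→q0)
  step 7: q0  (read a: q0→q0)
  step 8: q5  (read b: q0→q5)
  step 9: q0  (read a: q5→q0)

The earliest repeat is at step j = 2: N is in q0, which it already visited at step i = 0.
Since N has 7 states, any run of length ≥ 7 visits 7+1 states, so by pigeonhole some state repeats within the first 7 steps — that repeat gives the pumpable loop.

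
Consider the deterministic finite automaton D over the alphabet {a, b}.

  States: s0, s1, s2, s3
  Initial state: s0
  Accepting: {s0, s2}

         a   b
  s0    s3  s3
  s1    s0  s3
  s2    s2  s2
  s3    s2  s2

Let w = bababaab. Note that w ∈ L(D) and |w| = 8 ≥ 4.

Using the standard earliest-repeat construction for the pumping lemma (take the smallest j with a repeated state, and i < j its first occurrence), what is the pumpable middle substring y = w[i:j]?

b

Run of D on w = b a b a b a a b:
  step 0: s0  (start)
  step 1: s3  (read b: s0→s3)
  step 2: s2  (read a: s3→s2)
  step 3: s2  (read b: s2→s2)   ← first repeat (s2 seen earlier)
  step 4: s2  (read a: s2→s2)
  step 5: s2  (read b: s2→s2)
  step 6: s2  (read a: s2→s2)
  step 7: s2  (read a: s2→s2)
  step 8: s2  (read b: s2→s2)

So i = 2, j = 3, giving x = w[0:2] = ba, y = w[2:3] = b, z = w[3:8] = abaab.
Check: |xy| = 3 ≤ 4 and |y| = 1 ≥ 1. Reading y takes D from s2 back to s2, so every xyⁱz is accepted.
The DFA has 4 states, so the proof of the pumping lemma guarantees a repeated state among the first 4+1 visited; the segment between the two visits is the pumpable y.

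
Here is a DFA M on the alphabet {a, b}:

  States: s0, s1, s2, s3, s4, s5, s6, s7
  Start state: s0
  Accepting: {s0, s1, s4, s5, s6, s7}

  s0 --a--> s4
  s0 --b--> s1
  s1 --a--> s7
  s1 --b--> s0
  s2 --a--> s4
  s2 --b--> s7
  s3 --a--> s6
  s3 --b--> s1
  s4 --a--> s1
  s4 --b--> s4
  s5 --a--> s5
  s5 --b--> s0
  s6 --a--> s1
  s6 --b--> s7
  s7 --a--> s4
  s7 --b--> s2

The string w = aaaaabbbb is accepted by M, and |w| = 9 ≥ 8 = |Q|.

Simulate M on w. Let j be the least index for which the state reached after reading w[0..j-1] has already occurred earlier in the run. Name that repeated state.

Run of M on w = a a a a a b b b b:
  step 0: s0  (start)
  step 1: s4  (read a: s0→s4)
  step 2: s1  (read a: s4→s1)
  step 3: s7  (read a: s1→s7)
  step 4: s4  (read a: s7→s4)   ← first repeat (s4 seen earlier)
  step 5: s1  (read a: s4→s1)
  step 6: s0  (read b: s1→s0)
  step 7: s1  (read b: s0→s1)
  step 8: s0  (read b: s1→s0)
  step 9: s1  (read b: s0→s1)

The earliest repeat is at step j = 4: M is in s4, which it already visited at step i = 1.
Since M has 8 states, any run of length ≥ 8 visits 8+1 states, so by pigeonhole some state repeats within the first 8 steps — that repeat gives the pumpable loop.

s4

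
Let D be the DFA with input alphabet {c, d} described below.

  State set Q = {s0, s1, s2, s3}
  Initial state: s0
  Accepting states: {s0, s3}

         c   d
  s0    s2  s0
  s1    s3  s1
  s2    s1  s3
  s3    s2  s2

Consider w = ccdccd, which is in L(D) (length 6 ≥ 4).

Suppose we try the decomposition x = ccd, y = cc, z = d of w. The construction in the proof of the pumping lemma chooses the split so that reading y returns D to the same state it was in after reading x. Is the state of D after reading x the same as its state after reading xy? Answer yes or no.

State sequence: s0 -c-> s2 -c-> s1 -d-> s1 -c-> s3 -c-> s2

After x (step 3): s1. After xy (step 5): s2.
They differ (s1 ≠ s2), so y is not a cycle from the state after x; this split is not the one the pumping-lemma construction produces, and pumping y need not keep the string in L(D).

no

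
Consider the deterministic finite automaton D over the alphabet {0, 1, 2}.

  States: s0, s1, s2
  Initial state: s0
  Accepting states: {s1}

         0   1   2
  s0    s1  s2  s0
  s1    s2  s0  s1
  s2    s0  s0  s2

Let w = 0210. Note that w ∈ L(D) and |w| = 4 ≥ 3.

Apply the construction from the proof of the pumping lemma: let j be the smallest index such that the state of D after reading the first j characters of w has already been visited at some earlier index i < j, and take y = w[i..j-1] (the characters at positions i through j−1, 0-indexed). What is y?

State sequence: s0 -0-> s1 -2-> s1 -1-> s0 -0-> s1
First repeat at step 2: s1 was already visited.

So i = 1, j = 2, giving x = w[0:1] = 0, y = w[1:2] = 2, z = w[2:4] = 10.
Check: |xy| = 2 ≤ 3 and |y| = 1 ≥ 1. Reading y takes D from s1 back to s1, so every xyⁱz is accepted.

2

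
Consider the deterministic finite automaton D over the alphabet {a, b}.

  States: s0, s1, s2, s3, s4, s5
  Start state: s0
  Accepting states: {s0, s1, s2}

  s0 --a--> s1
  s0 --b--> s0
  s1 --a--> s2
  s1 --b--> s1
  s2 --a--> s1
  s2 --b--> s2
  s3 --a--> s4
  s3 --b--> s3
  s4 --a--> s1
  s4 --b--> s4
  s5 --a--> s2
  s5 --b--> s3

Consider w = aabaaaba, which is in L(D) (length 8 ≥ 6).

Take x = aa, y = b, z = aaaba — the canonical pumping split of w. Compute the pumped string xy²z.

xy^2z = aa·b·b·aaaba = aabbaaaba.
Reading y = b takes D from s2 back to s2, so after x·y·y the machine is still in s2, and z then leads to the accepting state s2. Hence aabbaaaba ∈ L(D).

aabbaaaba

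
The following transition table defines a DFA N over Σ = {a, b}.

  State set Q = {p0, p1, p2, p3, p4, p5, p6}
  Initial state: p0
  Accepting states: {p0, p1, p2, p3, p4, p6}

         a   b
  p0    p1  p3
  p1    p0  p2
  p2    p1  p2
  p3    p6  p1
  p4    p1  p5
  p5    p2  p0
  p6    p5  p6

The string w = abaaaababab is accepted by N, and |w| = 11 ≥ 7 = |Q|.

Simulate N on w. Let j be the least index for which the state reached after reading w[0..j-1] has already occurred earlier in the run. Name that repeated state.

p1

State sequence: p0 -a-> p1 -b-> p2 -a-> p1 -a-> p0 -a-> p1 -a-> p0 -b-> p3 -a-> p6 -b-> p6 -a-> p5 -b-> p0
First repeat at step 3: p1 was already visited.

The earliest repeat is at step j = 3: N is in p1, which it already visited at step i = 1.
The DFA has 7 states, so the proof of the pumping lemma guarantees a repeated state among the first 7+1 visited; the segment between the two visits is the pumpable y.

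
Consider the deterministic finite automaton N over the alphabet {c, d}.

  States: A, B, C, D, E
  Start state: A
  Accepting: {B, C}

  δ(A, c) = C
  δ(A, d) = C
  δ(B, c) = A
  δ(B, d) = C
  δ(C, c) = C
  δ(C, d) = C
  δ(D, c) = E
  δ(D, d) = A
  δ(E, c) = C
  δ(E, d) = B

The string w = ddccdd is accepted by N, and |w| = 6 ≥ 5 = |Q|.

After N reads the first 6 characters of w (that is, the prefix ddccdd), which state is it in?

Run of N on the first 6 characters of w = d d c c d d:
  step 0: A  (start)
  step 1: C  (read d: A→C)
  step 2: C  (read d: C→C)
  step 3: C  (read c: C→C)
  step 4: C  (read c: C→C)
  step 5: C  (read d: C→C)
  step 6: C  (read d: C→C)

After reading 6 characters, N is in state C.
(This kind of state-tracing is the core of the pumping-lemma construction: with 5 states, pigeonhole forces a repeat within the first 5 steps.)

C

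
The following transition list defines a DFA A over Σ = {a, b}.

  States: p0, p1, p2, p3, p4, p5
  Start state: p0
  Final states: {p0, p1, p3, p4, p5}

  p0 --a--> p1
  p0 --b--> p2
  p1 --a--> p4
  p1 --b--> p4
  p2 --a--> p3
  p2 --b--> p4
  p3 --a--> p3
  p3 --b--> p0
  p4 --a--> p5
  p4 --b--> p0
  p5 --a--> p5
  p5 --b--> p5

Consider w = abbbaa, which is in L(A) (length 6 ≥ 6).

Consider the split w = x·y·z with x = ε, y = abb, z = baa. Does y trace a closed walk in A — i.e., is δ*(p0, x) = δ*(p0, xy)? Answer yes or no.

yes

State sequence: p0 -a-> p1 -b-> p4 -b-> p0

After x (step 0): p0. After xy (step 3): p0.
They match, so y = abb drives A around a cycle from p0 back to itself; pumping y any number of times keeps A in p0 before reading z, and xyⁱz ∈ L(A) for every i ≥ 0.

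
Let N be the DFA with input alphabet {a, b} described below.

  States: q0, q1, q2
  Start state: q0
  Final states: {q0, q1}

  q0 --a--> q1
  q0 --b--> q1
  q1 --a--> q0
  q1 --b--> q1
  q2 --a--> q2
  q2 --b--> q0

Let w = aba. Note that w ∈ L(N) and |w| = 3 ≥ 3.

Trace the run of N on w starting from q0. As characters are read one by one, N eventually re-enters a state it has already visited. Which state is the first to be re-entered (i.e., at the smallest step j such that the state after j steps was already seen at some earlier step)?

q1

State sequence: q0 -a-> q1 -b-> q1 -a-> q0
First repeat at step 2: q1 was already visited.

The earliest repeat is at step j = 2: N is in q1, which it already visited at step i = 1.
The DFA has 3 states, so the proof of the pumping lemma guarantees a repeated state among the first 3+1 visited; the segment between the two visits is the pumpable y.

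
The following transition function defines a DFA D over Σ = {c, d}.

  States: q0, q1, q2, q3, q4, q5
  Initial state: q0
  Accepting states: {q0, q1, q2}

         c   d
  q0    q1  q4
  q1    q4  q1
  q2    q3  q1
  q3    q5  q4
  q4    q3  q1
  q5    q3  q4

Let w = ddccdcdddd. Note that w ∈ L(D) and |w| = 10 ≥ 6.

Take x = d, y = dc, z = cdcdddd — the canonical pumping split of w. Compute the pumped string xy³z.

ddcdcdccdcdddd

xy^3z = d·dc·dc·dc·cdcdddd = ddcdcdccdcdddd.
Reading y = dc takes D from q4 back to q4, so after x·y·y·y the machine is still in q4, and z then leads to the accepting state q1. Hence ddcdcdccdcdddd ∈ L(D).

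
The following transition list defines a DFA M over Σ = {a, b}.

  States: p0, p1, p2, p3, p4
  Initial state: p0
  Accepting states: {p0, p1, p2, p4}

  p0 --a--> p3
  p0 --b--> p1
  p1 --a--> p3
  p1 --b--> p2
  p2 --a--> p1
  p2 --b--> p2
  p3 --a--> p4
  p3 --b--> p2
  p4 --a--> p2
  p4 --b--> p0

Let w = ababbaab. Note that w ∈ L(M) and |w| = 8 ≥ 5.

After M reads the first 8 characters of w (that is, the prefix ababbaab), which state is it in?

p2

State sequence: p0 -a-> p3 -b-> p2 -a-> p1 -b-> p2 -b-> p2 -a-> p1 -a-> p3 -b-> p2

After reading 8 characters, M is in state p2.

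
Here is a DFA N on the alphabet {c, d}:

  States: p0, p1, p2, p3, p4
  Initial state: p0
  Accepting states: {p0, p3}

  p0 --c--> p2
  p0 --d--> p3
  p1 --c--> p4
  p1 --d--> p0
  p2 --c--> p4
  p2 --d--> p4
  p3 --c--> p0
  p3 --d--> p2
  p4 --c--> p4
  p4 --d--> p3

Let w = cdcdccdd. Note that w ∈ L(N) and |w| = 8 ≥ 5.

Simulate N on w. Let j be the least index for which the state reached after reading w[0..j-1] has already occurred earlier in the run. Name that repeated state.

p4

State sequence: p0 -c-> p2 -d-> p4 -c-> p4 -d-> p3 -c-> p0 -c-> p2 -d-> p4 -d-> p3
First repeat at step 3: p4 was already visited.

The earliest repeat is at step j = 3: N is in p4, which it already visited at step i = 2.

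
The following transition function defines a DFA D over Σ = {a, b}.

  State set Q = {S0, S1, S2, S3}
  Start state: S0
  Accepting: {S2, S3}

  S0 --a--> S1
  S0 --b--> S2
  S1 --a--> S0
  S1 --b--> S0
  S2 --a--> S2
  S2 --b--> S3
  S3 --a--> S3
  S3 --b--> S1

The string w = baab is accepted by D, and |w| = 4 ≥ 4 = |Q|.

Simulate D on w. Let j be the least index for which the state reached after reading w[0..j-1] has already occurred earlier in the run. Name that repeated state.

Run of D on w = b a a b:
  step 0: S0  (start)
  step 1: S2  (read b: S0→S2)
  step 2: S2  (read a: S2→S2)   ← first repeat (S2 seen earlier)
  step 3: S2  (read a: S2→S2)
  step 4: S3  (read b: S2→S3)

The earliest repeat is at step j = 2: D is in S2, which it already visited at step i = 1.
With |Q| = 4, pigeonhole forces a state repeat no later than step 4; the substring read between the first and second visits to that state can be pumped.

S2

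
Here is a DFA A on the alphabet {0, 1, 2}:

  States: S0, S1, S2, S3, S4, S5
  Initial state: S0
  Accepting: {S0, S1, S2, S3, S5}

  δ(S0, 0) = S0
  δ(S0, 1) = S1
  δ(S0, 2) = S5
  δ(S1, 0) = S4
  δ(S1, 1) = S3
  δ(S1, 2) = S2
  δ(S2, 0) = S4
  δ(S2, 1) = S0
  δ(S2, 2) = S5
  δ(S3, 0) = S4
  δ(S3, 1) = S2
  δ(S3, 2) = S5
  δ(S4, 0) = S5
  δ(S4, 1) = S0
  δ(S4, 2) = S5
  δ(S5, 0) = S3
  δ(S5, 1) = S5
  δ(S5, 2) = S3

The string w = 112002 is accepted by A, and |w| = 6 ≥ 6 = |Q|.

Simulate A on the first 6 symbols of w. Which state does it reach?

State sequence: S0 -1-> S1 -1-> S3 -2-> S5 -0-> S3 -0-> S4 -2-> S5

After reading 6 characters, A is in state S5.

S5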